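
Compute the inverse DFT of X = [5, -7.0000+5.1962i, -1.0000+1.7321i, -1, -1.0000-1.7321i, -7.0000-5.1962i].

x[n] = (1/6) Σ(k=0 to 5) X[k] · e^(2πikn/6)

Computing each x[n]:
x[0] = -2
x[1] = -2
x[2] = 1
x[3] = 3
x[4] = 3
x[5] = 2

x = [-2, -2, 1, 3, 3, 2]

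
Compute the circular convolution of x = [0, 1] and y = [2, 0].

(x ⊛ y)[n] = Σ(m=0 to 1) x[m] · y[(n-m) mod 2]

Computing each output sample:
(x ⊛ y)[0] = 0
(x ⊛ y)[1] = 2

x ⊛ y = [0, 2]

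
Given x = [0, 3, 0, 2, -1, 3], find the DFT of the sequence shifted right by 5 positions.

Time shift by 5: X_shifted[k] = ω_6^(5k) · X[k]
Shifted x = [3, 0, 2, -1, 3, 0]

DFT(x[n-5]) = [7, 1.5000+0.8660i, -0.5000-0.8660i, 9, -0.5000+0.8660i, 1.5000-0.8660i]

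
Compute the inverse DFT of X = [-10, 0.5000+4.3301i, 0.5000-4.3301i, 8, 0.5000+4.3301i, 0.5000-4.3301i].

x[n] = (1/6) Σ(k=0 to 5) X[k] · e^(2πikn/6)

Computing each x[n]:
x[0] = 0
x[1] = -3
x[2] = -3
x[3] = -3
x[4] = 2
x[5] = -3

x = [0, -3, -3, -3, 2, -3]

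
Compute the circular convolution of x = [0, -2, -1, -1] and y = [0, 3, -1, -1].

(x ⊛ y)[n] = Σ(m=0 to 3) x[m] · y[(n-m) mod 4]

Computing each output sample:
(x ⊛ y)[0] = 0
(x ⊛ y)[1] = 2
(x ⊛ y)[2] = -5
(x ⊛ y)[3] = -1

x ⊛ y = [0, 2, -5, -1]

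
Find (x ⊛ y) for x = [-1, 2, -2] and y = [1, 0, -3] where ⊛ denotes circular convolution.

(x ⊛ y)[n] = Σ(m=0 to 2) x[m] · y[(n-m) mod 3]

Computing each output sample:
(x ⊛ y)[0] = -7
(x ⊛ y)[1] = 8
(x ⊛ y)[2] = 1

x ⊛ y = [-7, 8, 1]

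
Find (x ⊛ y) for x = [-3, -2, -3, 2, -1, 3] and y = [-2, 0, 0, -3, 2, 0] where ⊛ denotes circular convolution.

(x ⊛ y)[n] = Σ(m=0 to 5) x[m] · y[(n-m) mod 6]

Computing each output sample:
(x ⊛ y)[0] = -6
(x ⊛ y)[1] = 11
(x ⊛ y)[2] = -5
(x ⊛ y)[3] = 11
(x ⊛ y)[4] = 2
(x ⊛ y)[5] = -1

x ⊛ y = [-6, 11, -5, 11, 2, -1]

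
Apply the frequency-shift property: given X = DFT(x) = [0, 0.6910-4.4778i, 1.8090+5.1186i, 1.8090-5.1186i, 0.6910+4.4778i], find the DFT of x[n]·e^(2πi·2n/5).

Modulation property: DFT(ω_5^(-2n)·x[n]) = X[(k-2) mod 5], so circularly shift X by 2 positions.

X[k-2] = [1.8090-5.1186i, 0.6910+4.4778i, 0, 0.6910-4.4778i, 1.8090+5.1186i]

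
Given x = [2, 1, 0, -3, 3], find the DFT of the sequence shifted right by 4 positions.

Time shift by 4: X_shifted[k] = ω_5^(4k) · X[k]
Shifted x = [1, 0, -3, 3, 2]

DFT(x[n-4]) = [3, 1.6180+5.4288i, -0.6180-4.5308i, -0.6180+4.5308i, 1.6180-5.4288i]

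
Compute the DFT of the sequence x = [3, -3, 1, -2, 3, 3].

X[k] = Σ(n=0 to 5) x[n] · ω_6^(nk)
where ω_6 = e^(-2πi/6)

Computing each X[k]:
X[0] = 5
X[1] = 3.0000+6.9282i
X[2] = -1.0000+3.4641i
X[3] = 9
X[4] = -1.0000-3.4641i
X[5] = 3.0000-6.9282i

X = [5, 3.0000+6.9282i, -1.0000+3.4641i, 9, -1.0000-3.4641i, 3.0000-6.9282i]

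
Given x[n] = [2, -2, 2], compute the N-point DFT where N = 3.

X[k] = Σ(n=0 to 2) x[n] · ω_3^(nk)
where ω_3 = e^(-2πi/3)

Computing each X[k]:
X[0] = 2
X[1] = 2.0000+3.4641i
X[2] = 2.0000-3.4641i

X = [2, 2.0000+3.4641i, 2.0000-3.4641i]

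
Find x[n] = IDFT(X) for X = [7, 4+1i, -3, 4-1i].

x[n] = (1/4) Σ(k=0 to 3) X[k] · e^(2πikn/4)

Computing each x[n]:
x[0] = 3
x[1] = 2
x[2] = -1
x[3] = 3

x = [3, 2, -1, 3]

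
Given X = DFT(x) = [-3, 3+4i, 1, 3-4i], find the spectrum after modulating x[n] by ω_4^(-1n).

Modulation property: DFT(ω_4^(-1n)·x[n]) = X[(k-1) mod 4], so circularly shift X by 1 positions.

X[k-1] = [3-4i, -3, 3+4i, 1]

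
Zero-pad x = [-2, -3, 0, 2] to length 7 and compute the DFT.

Original 4-point DFT: [-3, -2+5i, -1, -2-5i]
Zero-padded 7-point DFT provides frequency interpolation.

DFT_7([x, 0, ...]) = [-3, -5.6724+1.4777i, -0.0855+4.4884i, 0.2579-0.6482i, 0.2579+0.6482i, -0.0855-4.4884i, -5.6724-1.4777i]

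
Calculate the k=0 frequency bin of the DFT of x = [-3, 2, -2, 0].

X[0] = Σ(n=0 to 3) x[n] · ω_4^0 = Σ x[n]
= (-3) + (2) + (-2) + (0)

X[0] = -3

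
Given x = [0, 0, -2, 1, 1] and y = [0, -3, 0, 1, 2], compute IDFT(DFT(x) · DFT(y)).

(x ⊛ y)[n] = Σ(m=0 to 4) x[m] · y[(n-m) mod 5]

Computing each output sample:
(x ⊛ y)[0] = -5
(x ⊛ y)[1] = -3
(x ⊛ y)[2] = 3
(x ⊛ y)[3] = 8
(x ⊛ y)[4] = -3

x ⊛ y = [-5, -3, 3, 8, -3]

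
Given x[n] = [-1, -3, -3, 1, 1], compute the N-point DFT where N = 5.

X[k] = Σ(n=0 to 4) x[n] · ω_5^(nk)
where ω_5 = e^(-2πi/5)

Computing each X[k]:
X[0] = -5
X[1] = 6.1554i
X[2] = -1.4531i
X[3] = 1.4531i
X[4] = -6.1554i

X = [-5, 6.1554i, -1.4531i, 1.4531i, -6.1554i]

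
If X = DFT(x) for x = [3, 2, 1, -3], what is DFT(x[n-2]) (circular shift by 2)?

Time shift by 2: X_shifted[k] = ω_4^(2k) · X[k]
Shifted x = [1, -3, 3, 2]

DFT(x[n-2]) = [3, -2+5i, 5, -2-5i]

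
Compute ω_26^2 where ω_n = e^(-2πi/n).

ω_26^2 = e^(-2πi·2/26)
= cos(-2π·2/26) + i·sin(-2π·2/26)
= cos(-4π/26) + i·sin(-4π/26)

ω_26^2 = cos(-4π/26) + i·sin(-4π/26) = 0.8855-0.4647i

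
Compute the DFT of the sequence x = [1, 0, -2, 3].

X[k] = Σ(n=0 to 3) x[n] · ω_4^(nk)
where ω_4 = e^(-2πi/4)

Computing each X[k]:
X[0] = 2
X[1] = 3+3i
X[2] = -4
X[3] = 3-3i

X = [2, 3+3i, -4, 3-3i]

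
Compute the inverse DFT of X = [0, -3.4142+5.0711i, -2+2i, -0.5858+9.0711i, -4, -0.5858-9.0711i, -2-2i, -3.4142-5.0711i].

x[n] = (1/8) Σ(k=0 to 7) X[k] · e^(2πikn/8)

Computing each x[n]:
x[0] = -2
x[1] = -3
x[2] = 1
x[3] = -1
x[4] = 0
x[5] = 3
x[6] = -1
x[7] = 3

x = [-2, -3, 1, -1, 0, 3, -1, 3]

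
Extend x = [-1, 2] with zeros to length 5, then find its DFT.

Original 2-point DFT: [1, -3]
Zero-padded 5-point DFT provides frequency interpolation.

DFT_5([x, 0, ...]) = [1, -0.3820-1.9021i, -2.6180-1.1756i, -2.6180+1.1756i, -0.3820+1.9021i]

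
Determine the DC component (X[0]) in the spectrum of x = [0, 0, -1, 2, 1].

X[0] = Σ(n=0 to 4) x[n] · ω_5^0 = Σ x[n]
= (0) + (0) + (-1) + (2) + (1)

X[0] = 2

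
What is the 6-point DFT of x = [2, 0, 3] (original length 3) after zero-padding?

Original 3-point DFT: [5, 0.5000+2.5981i, 0.5000-2.5981i]
Zero-padded 6-point DFT provides frequency interpolation.

DFT_6([x, 0, ...]) = [5, 0.5000-2.5981i, 0.5000+2.5981i, 5, 0.5000-2.5981i, 0.5000+2.5981i]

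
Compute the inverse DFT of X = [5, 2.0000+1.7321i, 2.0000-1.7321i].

x[n] = (1/3) Σ(k=0 to 2) X[k] · e^(2πikn/3)

Computing each x[n]:
x[0] = 3
x[1] = 0
x[2] = 2

x = [3, 0, 2]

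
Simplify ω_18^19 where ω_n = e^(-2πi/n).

Since ω_18^18 = 1, powers reduce modulo 18.
19 mod 18 = 1
So ω_18^19 = ω_18^1 = e^(-2πi·1/18)

ω_18^19 = ω_18^1 = 0.9397-0.3420i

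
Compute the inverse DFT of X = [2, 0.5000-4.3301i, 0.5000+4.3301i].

x[n] = (1/3) Σ(k=0 to 2) X[k] · e^(2πikn/3)

Computing each x[n]:
x[0] = 1
x[1] = 3
x[2] = -2

x = [1, 3, -2]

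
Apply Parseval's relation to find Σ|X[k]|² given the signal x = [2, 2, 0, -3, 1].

Parseval: Σ|x[n]|² = (1/N)Σ|X[k]|², so Σ|X[k]|² = N·Σ|x[n]|² = 5·18.0000

Σ|X[k]|² = N·Σ|x[n]|² = 5·18.0000 = 90.0000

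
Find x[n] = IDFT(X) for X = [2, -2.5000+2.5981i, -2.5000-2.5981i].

x[n] = (1/3) Σ(k=0 to 2) X[k] · e^(2πikn/3)

Computing each x[n]:
x[0] = -1
x[1] = 0
x[2] = 3

x = [-1, 0, 3]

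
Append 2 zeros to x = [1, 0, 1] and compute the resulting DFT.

Original 3-point DFT: [2, 0.5000+0.8660i, 0.5000-0.8660i]
Zero-padded 5-point DFT provides frequency interpolation.

DFT_5([x, 0, ...]) = [2, 0.1910-0.5878i, 1.3090+0.9511i, 1.3090-0.9511i, 0.1910+0.5878i]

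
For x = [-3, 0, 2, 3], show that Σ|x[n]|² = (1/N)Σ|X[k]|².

Time domain:
Σ|x[n]|² = |-3|² + |0|² + |2|² + |3|² = 22.0000

Frequency domain:
(1/4)Σ|X[k]|² = (1/4)(|2|² + |-5+3i|² + |-4|² + |-5-3i|²) = (1/4)·88.0000 = 22.0000

Both sides agree, confirming Parseval's theorem.

Σ|x[n]|² = (1/N)Σ|X[k]|² = 22.0000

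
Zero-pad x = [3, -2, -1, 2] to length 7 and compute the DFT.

Original 4-point DFT: [2, 4+4i, 2, 4-4i]
Zero-padded 7-point DFT provides frequency interpolation.

DFT_7([x, 0, ...]) = [2, 0.1736+1.6708i, 5.5930+3.0796i, 3.7334-1.8639i, 3.7334+1.8639i, 5.5930-3.0796i, 0.1736-1.6708i]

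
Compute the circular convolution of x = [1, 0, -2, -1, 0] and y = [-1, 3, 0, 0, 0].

(x ⊛ y)[n] = Σ(m=0 to 4) x[m] · y[(n-m) mod 5]

Computing each output sample:
(x ⊛ y)[0] = -1
(x ⊛ y)[1] = 3
(x ⊛ y)[2] = 2
(x ⊛ y)[3] = -5
(x ⊛ y)[4] = -3

x ⊛ y = [-1, 3, 2, -5, -3]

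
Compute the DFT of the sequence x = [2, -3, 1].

X[k] = Σ(n=0 to 2) x[n] · ω_3^(nk)
where ω_3 = e^(-2πi/3)

Computing each X[k]:
X[0] = 0
X[1] = 3.0000+3.4641i
X[2] = 3.0000-3.4641i

X = [0, 3.0000+3.4641i, 3.0000-3.4641i]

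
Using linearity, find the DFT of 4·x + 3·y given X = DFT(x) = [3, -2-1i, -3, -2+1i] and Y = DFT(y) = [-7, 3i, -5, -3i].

By linearity: DFT(4x + 3y) = 4·DFT(x) + 3·DFT(y)
= 4·[3, -2-1i, -3, -2+1i] + 3·[-7, 3i, -5, -3i]

Computing element-wise:
Z[0] = 4·(3) + 3·(-7) = -9
Z[1] = 4·(-2-1i) + 3·(3i) = -8+5i
Z[2] = 4·(-3) + 3·(-5) = -27
Z[3] = 4·(-2+1i) + 3·(-3i) = -8-5i

DFT(4x + 3y) = 4·X + 3·Y = [-9, -8+5i, -27, -8-5i]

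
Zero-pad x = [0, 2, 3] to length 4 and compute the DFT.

Original 3-point DFT: [5, -2.5000+0.8660i, -2.5000-0.8660i]
Zero-padded 4-point DFT provides frequency interpolation.

DFT_4([x, 0, ...]) = [5, -3-2i, 1, -3+2i]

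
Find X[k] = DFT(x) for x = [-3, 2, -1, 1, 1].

X[k] = Σ(n=0 to 4) x[n] · ω_5^(nk)
where ω_5 = e^(-2πi/5)

Computing each X[k]:
X[0] = 0
X[1] = -2.0729+0.2245i
X[2] = -5.4271-2.4899i
X[3] = -5.4271+2.4899i
X[4] = -2.0729-0.2245i

X = [0, -2.0729+0.2245i, -5.4271-2.4899i, -5.4271+2.4899i, -2.0729-0.2245i]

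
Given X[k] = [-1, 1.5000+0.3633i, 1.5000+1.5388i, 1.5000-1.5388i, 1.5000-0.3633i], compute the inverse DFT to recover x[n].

x[n] = (1/5) Σ(k=0 to 4) X[k] · e^(2πikn/5)

Computing each x[n]:
x[0] = 1
x[1] = -1
x[2] = 0
x[3] = -1
x[4] = 0

x = [1, -1, 0, -1, 0]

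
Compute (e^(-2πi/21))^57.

Since ω_21^21 = 1, powers reduce modulo 21.
57 mod 21 = 15
So ω_21^57 = ω_21^15 = e^(-2πi·15/21)

ω_21^57 = ω_21^15 = -0.2225+0.9749i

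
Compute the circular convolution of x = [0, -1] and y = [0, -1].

(x ⊛ y)[n] = Σ(m=0 to 1) x[m] · y[(n-m) mod 2]

Computing each output sample:
(x ⊛ y)[0] = 1
(x ⊛ y)[1] = 0

x ⊛ y = [1, 0]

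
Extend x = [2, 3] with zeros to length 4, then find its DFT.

Original 2-point DFT: [5, -1]
Zero-padded 4-point DFT provides frequency interpolation.

DFT_4([x, 0, ...]) = [5, 2-3i, -1, 2+3i]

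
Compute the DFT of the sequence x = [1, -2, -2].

X[k] = Σ(n=0 to 2) x[n] · ω_3^(nk)
where ω_3 = e^(-2πi/3)

Computing each X[k]:
X[0] = -3
X[1] = 3
X[2] = 3

X = [-3, 3, 3]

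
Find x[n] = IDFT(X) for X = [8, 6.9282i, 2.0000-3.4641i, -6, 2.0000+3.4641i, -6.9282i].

x[n] = (1/6) Σ(k=0 to 5) X[k] · e^(2πikn/6)

Computing each x[n]:
x[0] = 1
x[1] = 1
x[2] = -3
x[3] = 3
x[4] = 3
x[5] = 3

x = [1, 1, -3, 3, 3, 3]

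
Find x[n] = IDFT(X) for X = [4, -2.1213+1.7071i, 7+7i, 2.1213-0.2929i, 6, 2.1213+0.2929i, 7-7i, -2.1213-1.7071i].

x[n] = (1/8) Σ(k=0 to 7) X[k] · e^(2πikn/8)

Computing each x[n]:
x[0] = 3
x[1] = -3
x[2] = -1
x[3] = 2
x[4] = 3
x[5] = -1
x[6] = 0
x[7] = 1

x = [3, -3, -1, 2, 3, -1, 0, 1]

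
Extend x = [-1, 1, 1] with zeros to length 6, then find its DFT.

Original 3-point DFT: [1, -2, -2]
Zero-padded 6-point DFT provides frequency interpolation.

DFT_6([x, 0, ...]) = [1, -1.0000-1.7321i, -2, -1, -2, -1.0000+1.7321i]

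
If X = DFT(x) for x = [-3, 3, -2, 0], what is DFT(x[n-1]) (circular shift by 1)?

Time shift by 1: X_shifted[k] = ω_4^(1k) · X[k]
Shifted x = [0, -3, 3, -2]

DFT(x[n-1]) = [-2, -3+1i, 8, -3-1i]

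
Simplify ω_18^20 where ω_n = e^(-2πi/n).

Since ω_18^18 = 1, powers reduce modulo 18.
20 mod 18 = 2
So ω_18^20 = ω_18^2 = e^(-2πi·2/18)

ω_18^20 = ω_18^2 = 0.7660-0.6428i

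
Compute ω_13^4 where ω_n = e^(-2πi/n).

ω_13^4 = e^(-2πi·4/13)
= cos(-2π·4/13) + i·sin(-2π·4/13)
= cos(-8π/13) + i·sin(-8π/13)

ω_13^4 = cos(-8π/13) + i·sin(-8π/13) = -0.3546-0.9350i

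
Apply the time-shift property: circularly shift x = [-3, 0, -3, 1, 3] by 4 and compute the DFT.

Time shift by 4: X_shifted[k] = ω_5^(4k) · X[k]
Shifted x = [0, -3, 1, 3, -3]

DFT(x[n-4]) = [-2, -5.0902+1.1756i, 6.0902-1.9021i, 6.0902+1.9021i, -5.0902-1.1756i]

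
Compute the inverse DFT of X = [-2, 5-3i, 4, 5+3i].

x[n] = (1/4) Σ(k=0 to 3) X[k] · e^(2πikn/4)

Computing each x[n]:
x[0] = 3
x[1] = 0
x[2] = -2
x[3] = -3

x = [3, 0, -2, -3]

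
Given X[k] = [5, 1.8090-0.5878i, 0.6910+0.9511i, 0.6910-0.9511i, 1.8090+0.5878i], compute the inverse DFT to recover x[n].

x[n] = (1/5) Σ(k=0 to 4) X[k] · e^(2πikn/5)

Computing each x[n]:
x[0] = 2
x[1] = 1
x[2] = 1
x[3] = 0
x[4] = 1

x = [2, 1, 1, 0, 1]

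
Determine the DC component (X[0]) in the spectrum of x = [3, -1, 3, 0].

X[0] = Σ(n=0 to 3) x[n] · ω_4^0 = Σ x[n]
= (3) + (-1) + (3) + (0)

X[0] = 5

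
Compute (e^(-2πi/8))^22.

Since ω_8^8 = 1, powers reduce modulo 8.
22 mod 8 = 6
So ω_8^22 = ω_8^6 = e^(-2πi·6/8)

ω_8^22 = ω_8^6 = 1i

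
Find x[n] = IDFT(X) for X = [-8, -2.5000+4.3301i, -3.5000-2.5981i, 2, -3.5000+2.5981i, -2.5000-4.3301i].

x[n] = (1/6) Σ(k=0 to 5) X[k] · e^(2πikn/6)

Computing each x[n]:
x[0] = -3
x[1] = -2
x[2] = -2
x[3] = -2
x[4] = 2
x[5] = -1

x = [-3, -2, -2, -2, 2, -1]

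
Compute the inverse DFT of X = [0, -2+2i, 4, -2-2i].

x[n] = (1/4) Σ(k=0 to 3) X[k] · e^(2πikn/4)

Computing each x[n]:
x[0] = 0
x[1] = -2
x[2] = 2
x[3] = 0

x = [0, -2, 2, 0]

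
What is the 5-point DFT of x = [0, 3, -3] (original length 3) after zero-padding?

Original 3-point DFT: [0, -5.1962i, 5.1962i]
Zero-padded 5-point DFT provides frequency interpolation.

DFT_5([x, 0, ...]) = [0, 3.3541-1.0898i, -3.3541-4.6165i, -3.3541+4.6165i, 3.3541+1.0898i]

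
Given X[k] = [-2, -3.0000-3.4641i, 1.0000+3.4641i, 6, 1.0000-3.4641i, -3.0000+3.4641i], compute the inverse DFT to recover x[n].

x[n] = (1/6) Σ(k=0 to 5) X[k] · e^(2πikn/6)

Computing each x[n]:
x[0] = 0
x[1] = -2
x[2] = 3
x[3] = 0
x[4] = -1
x[5] = -2

x = [0, -2, 3, 0, -1, -2]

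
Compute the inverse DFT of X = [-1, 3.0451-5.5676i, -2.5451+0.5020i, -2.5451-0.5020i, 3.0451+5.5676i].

x[n] = (1/5) Σ(k=0 to 4) X[k] · e^(2πikn/5)

Computing each x[n]:
x[0] = 0
x[1] = 3
x[2] = 0
x[3] = -3
x[4] = -1

x = [0, 3, 0, -3, -1]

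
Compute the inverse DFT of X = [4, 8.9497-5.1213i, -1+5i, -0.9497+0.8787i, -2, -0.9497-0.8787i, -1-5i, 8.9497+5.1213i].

x[n] = (1/8) Σ(k=0 to 7) X[k] · e^(2πikn/8)

Computing each x[n]:
x[0] = 2
x[1] = 2
x[2] = 2
x[3] = 1
x[4] = -2
x[5] = -3
x[6] = -1
x[7] = 3

x = [2, 2, 2, 1, -2, -3, -1, 3]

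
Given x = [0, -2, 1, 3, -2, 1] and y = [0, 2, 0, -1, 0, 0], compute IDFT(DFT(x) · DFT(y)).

(x ⊛ y)[n] = Σ(m=0 to 5) x[m] · y[(n-m) mod 6]

Computing each output sample:
(x ⊛ y)[0] = -1
(x ⊛ y)[1] = 2
(x ⊛ y)[2] = -5
(x ⊛ y)[3] = 2
(x ⊛ y)[4] = 8
(x ⊛ y)[5] = -5

x ⊛ y = [-1, 2, -5, 2, 8, -5]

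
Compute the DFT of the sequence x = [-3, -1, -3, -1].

X[k] = Σ(n=0 to 3) x[n] · ω_4^(nk)
where ω_4 = e^(-2πi/4)

Computing each X[k]:
X[0] = -8
X[1] = 0
X[2] = -4
X[3] = 0

X = [-8, 0, -4, 0]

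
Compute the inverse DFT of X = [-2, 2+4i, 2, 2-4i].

x[n] = (1/4) Σ(k=0 to 3) X[k] · e^(2πikn/4)

Computing each x[n]:
x[0] = 1
x[1] = -3
x[2] = -1
x[3] = 1

x = [1, -3, -1, 1]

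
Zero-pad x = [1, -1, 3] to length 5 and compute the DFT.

Original 3-point DFT: [3, 3.4641i, -3.4641i]
Zero-padded 5-point DFT provides frequency interpolation.

DFT_5([x, 0, ...]) = [3, -1.7361-0.8123i, 2.7361+3.4410i, 2.7361-3.4410i, -1.7361+0.8123i]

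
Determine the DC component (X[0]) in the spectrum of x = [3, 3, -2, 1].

X[0] = Σ(n=0 to 3) x[n] · ω_4^0 = Σ x[n]
= (3) + (3) + (-2) + (1)

X[0] = 5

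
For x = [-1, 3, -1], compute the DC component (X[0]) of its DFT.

X[0] = Σ(n=0 to 2) x[n] · ω_3^0 = Σ x[n]
= (-1) + (3) + (-1)

X[0] = 1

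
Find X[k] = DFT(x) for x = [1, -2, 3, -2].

X[k] = Σ(n=0 to 3) x[n] · ω_4^(nk)
where ω_4 = e^(-2πi/4)

Computing each X[k]:
X[0] = 0
X[1] = -2
X[2] = 8
X[3] = -2

X = [0, -2, 8, -2]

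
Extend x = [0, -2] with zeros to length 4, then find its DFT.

Original 2-point DFT: [-2, 2]
Zero-padded 4-point DFT provides frequency interpolation.

DFT_4([x, 0, ...]) = [-2, 2i, 2, -2i]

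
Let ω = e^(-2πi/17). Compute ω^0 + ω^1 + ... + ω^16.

Sum of all nth roots of unity equals 0 for n > 1 (geometric series with r ≠ 1).

0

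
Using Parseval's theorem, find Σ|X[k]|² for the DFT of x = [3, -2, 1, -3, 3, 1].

Parseval: Σ|x[n]|² = (1/N)Σ|X[k]|², so Σ|X[k]|² = N·Σ|x[n]|² = 6·33.0000

Σ|X[k]|² = N·Σ|x[n]|² = 6·33.0000 = 198.0000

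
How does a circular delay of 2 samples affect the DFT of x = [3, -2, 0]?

Time shift by 2: X_shifted[k] = ω_3^(2k) · X[k]
Shifted x = [-2, 0, 3]

DFT(x[n-2]) = [1, -3.5000+2.5981i, -3.5000-2.5981i]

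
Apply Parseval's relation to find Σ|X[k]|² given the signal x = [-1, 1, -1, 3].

Parseval: Σ|x[n]|² = (1/N)Σ|X[k]|², so Σ|X[k]|² = N·Σ|x[n]|² = 4·12.0000

Σ|X[k]|² = N·Σ|x[n]|² = 4·12.0000 = 48.0000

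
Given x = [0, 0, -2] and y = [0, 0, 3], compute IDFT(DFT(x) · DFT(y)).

(x ⊛ y)[n] = Σ(m=0 to 2) x[m] · y[(n-m) mod 3]

Computing each output sample:
(x ⊛ y)[0] = 0
(x ⊛ y)[1] = -6
(x ⊛ y)[2] = 0

x ⊛ y = [0, -6, 0]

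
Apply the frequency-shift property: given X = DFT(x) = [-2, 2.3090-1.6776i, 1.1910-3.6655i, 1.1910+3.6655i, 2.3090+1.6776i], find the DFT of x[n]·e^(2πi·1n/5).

Modulation property: DFT(ω_5^(-1n)·x[n]) = X[(k-1) mod 5], so circularly shift X by 1 positions.

X[k-1] = [2.3090+1.6776i, -2, 2.3090-1.6776i, 1.1910-3.6655i, 1.1910+3.6655i]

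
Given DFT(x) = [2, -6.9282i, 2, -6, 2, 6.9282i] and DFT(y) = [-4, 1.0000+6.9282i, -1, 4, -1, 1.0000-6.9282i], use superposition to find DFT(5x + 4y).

By linearity: DFT(5x + 4y) = 5·DFT(x) + 4·DFT(y)
= 5·[2, -6.9282i, 2, -6, 2, 6.9282i] + 4·[-4, 1.0000+6.9282i, -1, 4, -1, 1.0000-6.9282i]

Computing element-wise:
Z[0] = 5·(2) + 4·(-4) = -6
Z[1] = 5·(-6.9282i) + 4·(1.0000+6.9282i) = 4.0000-6.9282i
Z[2] = 5·(2) + 4·(-1) = 6
Z[3] = 5·(-6) + 4·(4) = -14
Z[4] = 5·(2) + 4·(-1) = 6
Z[5] = 5·(6.9282i) + 4·(1.0000-6.9282i) = 4.0000+6.9282i

DFT(5x + 4y) = 5·X + 4·Y = [-6, 4.0000-6.9282i, 6, -14, 6, 4.0000+6.9282i]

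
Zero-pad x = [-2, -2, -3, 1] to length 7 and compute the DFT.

Original 4-point DFT: [-6, 1+3i, -4, 1-3i]
Zero-padded 7-point DFT provides frequency interpolation.

DFT_7([x, 0, ...]) = [-6, -3.4804+4.0546i, 1.7714+1.4300i, -2.2911-2.4527i, -2.2911+2.4527i, 1.7714-1.4300i, -3.4804-4.0546i]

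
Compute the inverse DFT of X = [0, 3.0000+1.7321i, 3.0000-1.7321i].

x[n] = (1/3) Σ(k=0 to 2) X[k] · e^(2πikn/3)

Computing each x[n]:
x[0] = 2
x[1] = -2
x[2] = 0

x = [2, -2, 0]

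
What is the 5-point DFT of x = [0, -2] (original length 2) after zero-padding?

Original 2-point DFT: [-2, 2]
Zero-padded 5-point DFT provides frequency interpolation.

DFT_5([x, 0, ...]) = [-2, -0.6180+1.9021i, 1.6180+1.1756i, 1.6180-1.1756i, -0.6180-1.9021i]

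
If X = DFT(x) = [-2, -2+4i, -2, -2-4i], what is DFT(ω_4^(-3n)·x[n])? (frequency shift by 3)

Modulation property: DFT(ω_4^(-3n)·x[n]) = X[(k-3) mod 4], so circularly shift X by 3 positions.

X[k-3] = [-2+4i, -2, -2-4i, -2]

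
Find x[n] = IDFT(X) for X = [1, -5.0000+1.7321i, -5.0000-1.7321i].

x[n] = (1/3) Σ(k=0 to 2) X[k] · e^(2πikn/3)

Computing each x[n]:
x[0] = -3
x[1] = 1
x[2] = 3

x = [-3, 1, 3]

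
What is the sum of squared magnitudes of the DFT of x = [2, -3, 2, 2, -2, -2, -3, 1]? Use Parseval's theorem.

Parseval: Σ|x[n]|² = (1/N)Σ|X[k]|², so Σ|X[k]|² = N·Σ|x[n]|² = 8·39.0000

Σ|X[k]|² = N·Σ|x[n]|² = 8·39.0000 = 312.0000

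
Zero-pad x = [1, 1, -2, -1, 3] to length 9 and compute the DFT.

Original 5-point DFT: [2, 4.6631+2.4899i, -3.1631+0.2245i, -3.1631-0.2245i, 4.6631-2.4899i]
Zero-padded 9-point DFT provides frequency interpolation.

DFT_9([x, 0, ...]) = [2, -0.9003+1.1668i, 5.8512+0.7616i, -1.0000-5.1962i, -0.4508+2.1929i, -0.4508-2.1929i, -1.0000+5.1962i, 5.8512-0.7616i, -0.9003-1.1668i]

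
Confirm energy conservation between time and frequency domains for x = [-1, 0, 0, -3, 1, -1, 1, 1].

Time domain:
Σ|x[n]|² = |-1|² + |0|² + |0|² + |-3|² + |1|² + |-1|² + |1|² + |1|² = 14.0000

Frequency domain:
(1/8)Σ|X[k]|² = (1/8)(|-2|² + |1.5355+3.1213i|² + |-1-1i|² + |-5.5355+1.1213i|² + |4|² + |-5.5355-1.1213i|² + |-1+1i|² + |1.5355-3.1213i|²) = (1/8)·112.0000 = 14.0000

Both sides agree, confirming Parseval's theorem.

Σ|x[n]|² = (1/N)Σ|X[k]|² = 14.0000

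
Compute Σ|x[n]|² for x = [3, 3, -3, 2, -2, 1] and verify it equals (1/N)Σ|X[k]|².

Time domain:
Σ|x[n]|² = |3|² + |3|² + |-3|² + |2|² + |-2|² + |1|² = 36.0000

Frequency domain:
(1/6)Σ|X[k]|² = (1/6)(|4|² + |5.5000-0.8660i|² + |5.5000-2.5981i|² + |-8|² + |5.5000+2.5981i|² + |5.5000+0.8660i|²) = (1/6)·216.0000 = 36.0000

Both sides agree, confirming Parseval's theorem.

Σ|x[n]|² = (1/N)Σ|X[k]|² = 36.0000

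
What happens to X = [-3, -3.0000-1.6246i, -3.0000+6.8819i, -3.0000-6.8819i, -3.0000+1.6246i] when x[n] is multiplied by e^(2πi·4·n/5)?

Modulation property: DFT(ω_5^(-4n)·x[n]) = X[(k-4) mod 5], so circularly shift X by 4 positions.

X[k-4] = [-3.0000-1.6246i, -3.0000+6.8819i, -3.0000-6.8819i, -3.0000+1.6246i, -3]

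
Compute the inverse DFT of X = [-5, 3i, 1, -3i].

x[n] = (1/4) Σ(k=0 to 3) X[k] · e^(2πikn/4)

Computing each x[n]:
x[0] = -1
x[1] = -3
x[2] = -1
x[3] = 0

x = [-1, -3, -1, 0]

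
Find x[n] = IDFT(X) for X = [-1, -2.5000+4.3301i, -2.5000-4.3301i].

x[n] = (1/3) Σ(k=0 to 2) X[k] · e^(2πikn/3)

Computing each x[n]:
x[0] = -2
x[1] = -2
x[2] = 3

x = [-2, -2, 3]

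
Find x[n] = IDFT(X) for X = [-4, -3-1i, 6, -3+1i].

x[n] = (1/4) Σ(k=0 to 3) X[k] · e^(2πikn/4)

Computing each x[n]:
x[0] = -1
x[1] = -2
x[2] = 2
x[3] = -3

x = [-1, -2, 2, -3]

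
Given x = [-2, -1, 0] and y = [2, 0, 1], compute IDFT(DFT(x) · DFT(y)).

(x ⊛ y)[n] = Σ(m=0 to 2) x[m] · y[(n-m) mod 3]

Computing each output sample:
(x ⊛ y)[0] = -5
(x ⊛ y)[1] = -2
(x ⊛ y)[2] = -2

x ⊛ y = [-5, -2, -2]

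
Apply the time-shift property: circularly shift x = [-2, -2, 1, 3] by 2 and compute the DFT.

Time shift by 2: X_shifted[k] = ω_4^(2k) · X[k]
Shifted x = [1, 3, -2, -2]

DFT(x[n-2]) = [0, 3-5i, -2, 3+5i]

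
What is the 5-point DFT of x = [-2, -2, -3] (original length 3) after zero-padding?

Original 3-point DFT: [-7, 0.5000-0.8660i, 0.5000+0.8660i]
Zero-padded 5-point DFT provides frequency interpolation.

DFT_5([x, 0, ...]) = [-7, -0.1910+3.6655i, -1.3090-1.6776i, -1.3090+1.6776i, -0.1910-3.6655i]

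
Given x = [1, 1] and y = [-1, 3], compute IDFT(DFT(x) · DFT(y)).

(x ⊛ y)[n] = Σ(m=0 to 1) x[m] · y[(n-m) mod 2]

Computing each output sample:
(x ⊛ y)[0] = 2
(x ⊛ y)[1] = 2

x ⊛ y = [2, 2]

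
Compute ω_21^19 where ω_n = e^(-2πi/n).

ω_21^19 = e^(-2πi·19/21)
= cos(-2π·19/21) + i·sin(-2π·19/21)
= cos(-38π/21) + i·sin(-38π/21)

ω_21^19 = cos(-38π/21) + i·sin(-38π/21) = 0.8262+0.5633i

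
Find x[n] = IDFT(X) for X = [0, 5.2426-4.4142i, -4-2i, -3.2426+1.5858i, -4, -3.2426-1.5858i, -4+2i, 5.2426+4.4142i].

x[n] = (1/8) Σ(k=0 to 7) X[k] · e^(2πikn/8)

Computing each x[n]:
x[0] = -1
x[1] = 3
x[2] = 2
x[3] = -1
x[4] = -2
x[5] = -1
x[6] = -1
x[7] = 1

x = [-1, 3, 2, -1, -2, -1, -1, 1]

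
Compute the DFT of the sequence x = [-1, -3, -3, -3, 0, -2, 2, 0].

X[k] = Σ(n=0 to 7) x[n] · ω_8^(nk)
where ω_8 = e^(-2πi/8)

Computing each X[k]:
X[0] = -10
X[1] = 0.4142+7.8284i
X[2] = 2i
X[3] = -2.4142-2.1716i
X[4] = 6
X[5] = -2.4142+2.1716i
X[6] = -2i
X[7] = 0.4142-7.8284i

X = [-10, 0.4142+7.8284i, 2i, -2.4142-2.1716i, 6, -2.4142+2.1716i, -2i, 0.4142-7.8284i]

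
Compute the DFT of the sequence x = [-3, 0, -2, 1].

X[k] = Σ(n=0 to 3) x[n] · ω_4^(nk)
where ω_4 = e^(-2πi/4)

Computing each X[k]:
X[0] = -4
X[1] = -1+1i
X[2] = -6
X[3] = -1-1i

X = [-4, -1+1i, -6, -1-1i]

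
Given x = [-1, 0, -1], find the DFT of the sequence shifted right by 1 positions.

Time shift by 1: X_shifted[k] = ω_3^(1k) · X[k]
Shifted x = [-1, -1, 0]

DFT(x[n-1]) = [-2, -0.5000+0.8660i, -0.5000-0.8660i]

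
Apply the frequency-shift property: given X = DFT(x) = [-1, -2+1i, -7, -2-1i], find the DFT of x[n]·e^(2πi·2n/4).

Modulation property: DFT(ω_4^(-2n)·x[n]) = X[(k-2) mod 4], so circularly shift X by 2 positions.

X[k-2] = [-7, -2-1i, -1, -2+1i]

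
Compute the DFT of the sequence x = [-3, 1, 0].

X[k] = Σ(n=0 to 2) x[n] · ω_3^(nk)
where ω_3 = e^(-2πi/3)

Computing each X[k]:
X[0] = -2
X[1] = -3.5000-0.8660i
X[2] = -3.5000+0.8660i

X = [-2, -3.5000-0.8660i, -3.5000+0.8660i]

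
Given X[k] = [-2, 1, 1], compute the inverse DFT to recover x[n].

x[n] = (1/3) Σ(k=0 to 2) X[k] · e^(2πikn/3)

Computing each x[n]:
x[0] = 0
x[1] = -1
x[2] = -1

x = [0, -1, -1]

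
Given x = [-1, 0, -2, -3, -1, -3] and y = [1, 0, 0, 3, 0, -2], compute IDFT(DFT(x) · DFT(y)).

(x ⊛ y)[n] = Σ(m=0 to 5) x[m] · y[(n-m) mod 6]

Computing each output sample:
(x ⊛ y)[0] = -10
(x ⊛ y)[1] = 1
(x ⊛ y)[2] = -5
(x ⊛ y)[3] = -4
(x ⊛ y)[4] = 5
(x ⊛ y)[5] = -7

x ⊛ y = [-10, 1, -5, -4, 5, -7]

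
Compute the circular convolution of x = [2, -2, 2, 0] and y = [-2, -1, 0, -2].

(x ⊛ y)[n] = Σ(m=0 to 3) x[m] · y[(n-m) mod 4]

Computing each output sample:
(x ⊛ y)[0] = 0
(x ⊛ y)[1] = -2
(x ⊛ y)[2] = -2
(x ⊛ y)[3] = -6

x ⊛ y = [0, -2, -2, -6]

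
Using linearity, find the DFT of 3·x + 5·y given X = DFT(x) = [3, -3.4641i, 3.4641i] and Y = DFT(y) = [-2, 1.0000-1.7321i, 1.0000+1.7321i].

By linearity: DFT(3x + 5y) = 3·DFT(x) + 5·DFT(y)
= 3·[3, -3.4641i, 3.4641i] + 5·[-2, 1.0000-1.7321i, 1.0000+1.7321i]

Computing element-wise:
Z[0] = 3·(3) + 5·(-2) = -1
Z[1] = 3·(-3.4641i) + 5·(1.0000-1.7321i) = 5.0000-19.0528i
Z[2] = 3·(3.4641i) + 5·(1.0000+1.7321i) = 5.0000+19.0528i

DFT(3x + 5y) = 3·X + 5·Y = [-1, 5.0000-19.0528i, 5.0000+19.0528i]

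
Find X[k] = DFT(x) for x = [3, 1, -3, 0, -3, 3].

X[k] = Σ(n=0 to 5) x[n] · ω_6^(nk)
where ω_6 = e^(-2πi/6)

Computing each X[k]:
X[0] = 1
X[1] = 8.0000+1.7321i
X[2] = 4.0000+1.7321i
X[3] = -7
X[4] = 4.0000-1.7321i
X[5] = 8.0000-1.7321i

X = [1, 8.0000+1.7321i, 4.0000+1.7321i, -7, 4.0000-1.7321i, 8.0000-1.7321i]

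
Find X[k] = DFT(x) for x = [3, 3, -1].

X[k] = Σ(n=0 to 2) x[n] · ω_3^(nk)
where ω_3 = e^(-2πi/3)

Computing each X[k]:
X[0] = 5
X[1] = 2.0000-3.4641i
X[2] = 2.0000+3.4641i

X = [5, 2.0000-3.4641i, 2.0000+3.4641i]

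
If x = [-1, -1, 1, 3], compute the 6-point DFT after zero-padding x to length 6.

Original 4-point DFT: [2, -2+4i, -2, -2-4i]
Zero-padded 6-point DFT provides frequency interpolation.

DFT_6([x, 0, ...]) = [2, -5, 2.0000+1.7321i, -2, 2.0000-1.7321i, -5]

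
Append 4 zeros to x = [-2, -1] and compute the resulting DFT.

Original 2-point DFT: [-3, -1]
Zero-padded 6-point DFT provides frequency interpolation.

DFT_6([x, 0, ...]) = [-3, -2.5000+0.8660i, -1.5000+0.8660i, -1, -1.5000-0.8660i, -2.5000-0.8660i]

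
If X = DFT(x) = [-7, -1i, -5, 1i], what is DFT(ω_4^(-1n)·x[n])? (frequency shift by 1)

Modulation property: DFT(ω_4^(-1n)·x[n]) = X[(k-1) mod 4], so circularly shift X by 1 positions.

X[k-1] = [1i, -7, -1i, -5]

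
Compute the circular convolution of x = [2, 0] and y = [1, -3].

(x ⊛ y)[n] = Σ(m=0 to 1) x[m] · y[(n-m) mod 2]

Computing each output sample:
(x ⊛ y)[0] = 2
(x ⊛ y)[1] = -6

x ⊛ y = [2, -6]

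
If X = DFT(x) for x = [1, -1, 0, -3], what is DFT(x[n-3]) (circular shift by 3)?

Time shift by 3: X_shifted[k] = ω_4^(3k) · X[k]
Shifted x = [-1, 0, -3, 1]

DFT(x[n-3]) = [-3, 2+1i, -5, 2-1i]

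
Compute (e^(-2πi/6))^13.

Since ω_6^6 = 1, powers reduce modulo 6.
13 mod 6 = 1
So ω_6^13 = ω_6^1 = e^(-2πi·1/6)

ω_6^13 = ω_6^1 = 0.5000-0.8660i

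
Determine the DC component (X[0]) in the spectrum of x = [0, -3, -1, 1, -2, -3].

X[0] = Σ(n=0 to 5) x[n] · ω_6^0 = Σ x[n]
= (0) + (-3) + (-1) + (1) + (-2) + (-3)

X[0] = -8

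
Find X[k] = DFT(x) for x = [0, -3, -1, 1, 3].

X[k] = Σ(n=0 to 4) x[n] · ω_5^(nk)
where ω_5 = e^(-2πi/5)

Computing each X[k]:
X[0] = 0
X[1] = 6.8819i
X[2] = 1.6246i
X[3] = -1.6246i
X[4] = -6.8819i

X = [0, 6.8819i, 1.6246i, -1.6246i, -6.8819i]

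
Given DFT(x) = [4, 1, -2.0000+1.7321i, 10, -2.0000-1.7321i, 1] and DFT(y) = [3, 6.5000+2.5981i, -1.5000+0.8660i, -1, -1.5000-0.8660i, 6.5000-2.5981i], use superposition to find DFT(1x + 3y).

By linearity: DFT(1x + 3y) = 1·DFT(x) + 3·DFT(y)
= 1·[4, 1, -2.0000+1.7321i, 10, -2.0000-1.7321i, 1] + 3·[3, 6.5000+2.5981i, -1.5000+0.8660i, -1, -1.5000-0.8660i, 6.5000-2.5981i]

Computing element-wise:
Z[0] = 1·(4) + 3·(3) = 13
Z[1] = 1·(1) + 3·(6.5000+2.5981i) = 20.5000+7.7943i
Z[2] = 1·(-2.0000+1.7321i) + 3·(-1.5000+0.8660i) = -6.5000+4.3301i
Z[3] = 1·(10) + 3·(-1) = 7
Z[4] = 1·(-2.0000-1.7321i) + 3·(-1.5000-0.8660i) = -6.5000-4.3301i
Z[5] = 1·(1) + 3·(6.5000-2.5981i) = 20.5000-7.7943i

DFT(1x + 3y) = 1·X + 3·Y = [13, 20.5000+7.7943i, -6.5000+4.3301i, 7, -6.5000-4.3301i, 20.5000-7.7943i]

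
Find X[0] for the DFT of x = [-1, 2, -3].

X[0] = Σ(n=0 to 2) x[n] · ω_3^0 = Σ x[n]
= (-1) + (2) + (-3)

X[0] = -2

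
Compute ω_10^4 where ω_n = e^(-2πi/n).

ω_10^4 = e^(-2πi·4/10)
= cos(-2π·4/10) + i·sin(-2π·4/10)
= cos(-8π/10) + i·sin(-8π/10)

ω_10^4 = cos(-8π/10) + i·sin(-8π/10) = -0.8090-0.5878i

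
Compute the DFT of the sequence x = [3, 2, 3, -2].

X[k] = Σ(n=0 to 3) x[n] · ω_4^(nk)
where ω_4 = e^(-2πi/4)

Computing each X[k]:
X[0] = 6
X[1] = -4i
X[2] = 6
X[3] = 4i

X = [6, -4i, 6, 4i]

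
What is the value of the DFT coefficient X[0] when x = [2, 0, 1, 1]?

X[0] = Σ(n=0 to 3) x[n] · ω_4^0 = Σ x[n]
= (2) + (0) + (1) + (1)

X[0] = 4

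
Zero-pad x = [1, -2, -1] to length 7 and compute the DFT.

Original 3-point DFT: [-2, 2.5000+0.8660i, 2.5000-0.8660i]
Zero-padded 7-point DFT provides frequency interpolation.

DFT_7([x, 0, ...]) = [-2, -0.0245+2.5386i, 2.3460+1.5160i, 2.1784+0.0859i, 2.1784-0.0859i, 2.3460-1.5160i, -0.0245-2.5386i]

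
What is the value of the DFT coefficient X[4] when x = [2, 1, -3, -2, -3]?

X[4] = Σ(n=0 to 4) x[n] · ω_5^(4n) where ω_5 = e^(-2πi/5)
= (2)·ω_5^0 + (1)·ω_5^4 + (-3)·ω_5^8 + (-2)·ω_5^12 + (-3)·ω_5^16

X[4] = 5.4271+3.2164i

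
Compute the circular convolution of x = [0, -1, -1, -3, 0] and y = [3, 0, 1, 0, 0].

(x ⊛ y)[n] = Σ(m=0 to 4) x[m] · y[(n-m) mod 5]

Computing each output sample:
(x ⊛ y)[0] = -3
(x ⊛ y)[1] = -3
(x ⊛ y)[2] = -3
(x ⊛ y)[3] = -10
(x ⊛ y)[4] = -1

x ⊛ y = [-3, -3, -3, -10, -1]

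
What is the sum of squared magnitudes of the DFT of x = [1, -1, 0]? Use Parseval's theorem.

Parseval: Σ|x[n]|² = (1/N)Σ|X[k]|², so Σ|X[k]|² = N·Σ|x[n]|² = 3·2.0000

Σ|X[k]|² = N·Σ|x[n]|² = 3·2.0000 = 6.0000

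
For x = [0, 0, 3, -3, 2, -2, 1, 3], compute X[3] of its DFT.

X[3] = Σ(n=0 to 7) x[n] · ω_8^(3n) where ω_8 = e^(-2πi/8)
= (0)·ω_8^0 + (0)·ω_8^3 + (3)·ω_8^6 + (-3)·ω_8^9 + (2)·ω_8^12 + (-2)·ω_8^15 + (1)·ω_8^18 + (3)·ω_8^21

X[3] = -7.6569+4.8284i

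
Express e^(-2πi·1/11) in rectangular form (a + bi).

ω_11^1 = e^(-2πi·1/11)
= cos(-2π·1/11) + i·sin(-2π·1/11)
= cos(-2π/11) + i·sin(-2π/11)

ω_11^1 = cos(-2π/11) + i·sin(-2π/11) = 0.8413-0.5406i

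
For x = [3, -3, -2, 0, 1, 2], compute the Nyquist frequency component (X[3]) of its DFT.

X[3] = Σ(n=0 to 5) x[n] · ω_6^(3n) where ω_6 = e^(-2πi/6)
= (3)·ω_6^0 + (-3)·ω_6^3 + (-2)·ω_6^6 + (0)·ω_6^9 + (1)·ω_6^12 + (2)·ω_6^15

X[3] = 3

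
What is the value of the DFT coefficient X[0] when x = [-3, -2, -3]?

X[0] = Σ(n=0 to 2) x[n] · ω_3^0 = Σ x[n]
= (-3) + (-2) + (-3)

X[0] = -8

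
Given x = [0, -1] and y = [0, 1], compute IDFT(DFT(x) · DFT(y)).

(x ⊛ y)[n] = Σ(m=0 to 1) x[m] · y[(n-m) mod 2]

Computing each output sample:
(x ⊛ y)[0] = -1
(x ⊛ y)[1] = 0

x ⊛ y = [-1, 0]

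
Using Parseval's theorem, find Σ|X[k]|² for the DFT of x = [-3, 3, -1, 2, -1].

Parseval: Σ|x[n]|² = (1/N)Σ|X[k]|², so Σ|X[k]|² = N·Σ|x[n]|² = 5·24.0000

Σ|X[k]|² = N·Σ|x[n]|² = 5·24.0000 = 120.0000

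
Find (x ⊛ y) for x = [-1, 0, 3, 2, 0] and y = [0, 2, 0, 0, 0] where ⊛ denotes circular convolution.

(x ⊛ y)[n] = Σ(m=0 to 4) x[m] · y[(n-m) mod 5]

Computing each output sample:
(x ⊛ y)[0] = 0
(x ⊛ y)[1] = -2
(x ⊛ y)[2] = 0
(x ⊛ y)[3] = 6
(x ⊛ y)[4] = 4

x ⊛ y = [0, -2, 0, 6, 4]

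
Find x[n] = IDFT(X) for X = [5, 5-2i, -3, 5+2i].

x[n] = (1/4) Σ(k=0 to 3) X[k] · e^(2πikn/4)

Computing each x[n]:
x[0] = 3
x[1] = 3
x[2] = -2
x[3] = 1

x = [3, 3, -2, 1]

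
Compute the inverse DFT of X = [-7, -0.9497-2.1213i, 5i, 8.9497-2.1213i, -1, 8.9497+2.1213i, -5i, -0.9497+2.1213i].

x[n] = (1/8) Σ(k=0 to 7) X[k] · e^(2πikn/8)

Computing each x[n]:
x[0] = 1
x[1] = -3
x[2] = -1
x[3] = 3
x[4] = -3
x[5] = -1
x[6] = -1
x[7] = -2

x = [1, -3, -1, 3, -3, -1, -1, -2]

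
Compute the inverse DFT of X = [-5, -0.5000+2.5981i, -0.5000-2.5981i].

x[n] = (1/3) Σ(k=0 to 2) X[k] · e^(2πikn/3)

Computing each x[n]:
x[0] = -2
x[1] = -3
x[2] = 0

x = [-2, -3, 0]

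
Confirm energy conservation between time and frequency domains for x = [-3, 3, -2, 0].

Time domain:
Σ|x[n]|² = |-3|² + |3|² + |-2|² + |0|² = 22.0000

Frequency domain:
(1/4)Σ|X[k]|² = (1/4)(|-2|² + |-1-3i|² + |-8|² + |-1+3i|²) = (1/4)·88.0000 = 22.0000

Both sides agree, confirming Parseval's theorem.

Σ|x[n]|² = (1/N)Σ|X[k]|² = 22.0000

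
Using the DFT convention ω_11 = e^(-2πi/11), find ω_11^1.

ω_11^1 = e^(-2πi·1/11)
= cos(-2π·1/11) + i·sin(-2π·1/11)
= cos(-2π/11) + i·sin(-2π/11)

ω_11^1 = cos(-2π/11) + i·sin(-2π/11) = 0.8413-0.5406i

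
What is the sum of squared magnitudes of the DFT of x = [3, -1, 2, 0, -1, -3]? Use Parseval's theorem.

Parseval: Σ|x[n]|² = (1/N)Σ|X[k]|², so Σ|X[k]|² = N·Σ|x[n]|² = 6·24.0000

Σ|X[k]|² = N·Σ|x[n]|² = 6·24.0000 = 144.0000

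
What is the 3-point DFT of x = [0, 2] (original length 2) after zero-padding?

Original 2-point DFT: [2, -2]
Zero-padded 3-point DFT provides frequency interpolation.

DFT_3([x, 0, ...]) = [2, -1.0000-1.7321i, -1.0000+1.7321i]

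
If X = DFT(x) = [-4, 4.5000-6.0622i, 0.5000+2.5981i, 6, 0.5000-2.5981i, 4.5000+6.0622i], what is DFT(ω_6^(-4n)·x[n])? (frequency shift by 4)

Modulation property: DFT(ω_6^(-4n)·x[n]) = X[(k-4) mod 6], so circularly shift X by 4 positions.

X[k-4] = [0.5000+2.5981i, 6, 0.5000-2.5981i, 4.5000+6.0622i, -4, 4.5000-6.0622i]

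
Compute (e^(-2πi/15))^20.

Since ω_15^15 = 1, powers reduce modulo 15.
20 mod 15 = 5
So ω_15^20 = ω_15^5 = e^(-2πi·5/15)

ω_15^20 = ω_15^5 = -0.5000-0.8660i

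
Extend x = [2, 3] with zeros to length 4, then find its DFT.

Original 2-point DFT: [5, -1]
Zero-padded 4-point DFT provides frequency interpolation.

DFT_4([x, 0, ...]) = [5, 2-3i, -1, 2+3i]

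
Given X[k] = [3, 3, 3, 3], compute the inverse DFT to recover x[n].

x[n] = (1/4) Σ(k=0 to 3) X[k] · e^(2πikn/4)

Computing each x[n]:
x[0] = 3
x[1] = 0
x[2] = 0
x[3] = 0

x = [3, 0, 0, 0]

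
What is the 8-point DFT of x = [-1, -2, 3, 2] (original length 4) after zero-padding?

Original 4-point DFT: [2, -4+4i, 2, -4-4i]
Zero-padded 8-point DFT provides frequency interpolation.

DFT_8([x, 0, ...]) = [2, -3.8284-3.0000i, -4+4i, 1.8284+3.0000i, 2, 1.8284-3.0000i, -4-4i, -3.8284+3.0000i]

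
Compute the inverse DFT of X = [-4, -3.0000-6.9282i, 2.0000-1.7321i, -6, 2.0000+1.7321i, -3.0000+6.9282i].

x[n] = (1/6) Σ(k=0 to 5) X[k] · e^(2πikn/6)

Computing each x[n]:
x[0] = -2
x[1] = 2
x[2] = 0
x[3] = 2
x[4] = -3
x[5] = -3

x = [-2, 2, 0, 2, -3, -3]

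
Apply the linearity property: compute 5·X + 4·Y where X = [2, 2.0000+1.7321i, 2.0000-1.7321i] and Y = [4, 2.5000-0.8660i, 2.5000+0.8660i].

By linearity: DFT(5x + 4y) = 5·DFT(x) + 4·DFT(y)
= 5·[2, 2.0000+1.7321i, 2.0000-1.7321i] + 4·[4, 2.5000-0.8660i, 2.5000+0.8660i]

Computing element-wise:
Z[0] = 5·(2) + 4·(4) = 26
Z[1] = 5·(2.0000+1.7321i) + 4·(2.5000-0.8660i) = 20.0000+5.1965i
Z[2] = 5·(2.0000-1.7321i) + 4·(2.5000+0.8660i) = 20.0000-5.1965i

DFT(5x + 4y) = 5·X + 4·Y = [26, 20.0000+5.1965i, 20.0000-5.1965i]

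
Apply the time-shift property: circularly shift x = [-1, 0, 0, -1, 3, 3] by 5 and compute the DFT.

Time shift by 5: X_shifted[k] = ω_6^(5k) · X[k]
Shifted x = [0, 0, -1, 3, 3, -1]

DFT(x[n-5]) = [4, -4.5000+2.5981i, 2.5000-4.3301i, 0, 2.5000+4.3301i, -4.5000-2.5981i]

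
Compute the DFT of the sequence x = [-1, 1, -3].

X[k] = Σ(n=0 to 2) x[n] · ω_3^(nk)
where ω_3 = e^(-2πi/3)

Computing each X[k]:
X[0] = -3
X[1] = -3.4641i
X[2] = 3.4641i

X = [-3, -3.4641i, 3.4641i]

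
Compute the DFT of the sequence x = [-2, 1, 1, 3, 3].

X[k] = Σ(n=0 to 4) x[n] · ω_5^(nk)
where ω_5 = e^(-2πi/5)

Computing each X[k]:
X[0] = 6
X[1] = -4.0000+3.0777i
X[2] = -4.0000-0.7265i
X[3] = -4.0000+0.7265i
X[4] = -4.0000-3.0777i

X = [6, -4.0000+3.0777i, -4.0000-0.7265i, -4.0000+0.7265i, -4.0000-3.0777i]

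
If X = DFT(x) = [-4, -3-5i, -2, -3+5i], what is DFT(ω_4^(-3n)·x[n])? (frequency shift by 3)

Modulation property: DFT(ω_4^(-3n)·x[n]) = X[(k-3) mod 4], so circularly shift X by 3 positions.

X[k-3] = [-3-5i, -2, -3+5i, -4]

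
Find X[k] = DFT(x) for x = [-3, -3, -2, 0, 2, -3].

X[k] = Σ(n=0 to 5) x[n] · ω_6^(nk)
where ω_6 = e^(-2πi/6)

Computing each X[k]:
X[0] = -9
X[1] = -6.0000+3.4641i
X[2] = -3.4641i
X[3] = 3
X[4] = 3.4641i
X[5] = -6.0000-3.4641i

X = [-9, -6.0000+3.4641i, -3.4641i, 3, 3.4641i, -6.0000-3.4641i]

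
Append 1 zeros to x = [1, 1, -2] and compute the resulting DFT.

Original 3-point DFT: [0, 1.5000-2.5981i, 1.5000+2.5981i]
Zero-padded 4-point DFT provides frequency interpolation.

DFT_4([x, 0, ...]) = [0, 3-1i, -2, 3+1i]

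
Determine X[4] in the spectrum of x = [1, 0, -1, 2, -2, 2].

X[4] = Σ(n=0 to 5) x[n] · ω_6^(4n) where ω_6 = e^(-2πi/6)
= (1)·ω_6^0 + (0)·ω_6^4 + (-1)·ω_6^8 + (2)·ω_6^12 + (-2)·ω_6^16 + (2)·ω_6^20

X[4] = 3.5000-2.5981i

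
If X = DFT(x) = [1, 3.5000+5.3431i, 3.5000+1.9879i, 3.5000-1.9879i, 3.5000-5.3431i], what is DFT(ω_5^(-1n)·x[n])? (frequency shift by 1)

Modulation property: DFT(ω_5^(-1n)·x[n]) = X[(k-1) mod 5], so circularly shift X by 1 positions.

X[k-1] = [3.5000-5.3431i, 1, 3.5000+5.3431i, 3.5000+1.9879i, 3.5000-1.9879i]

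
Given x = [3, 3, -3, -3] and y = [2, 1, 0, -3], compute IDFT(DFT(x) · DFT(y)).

(x ⊛ y)[n] = Σ(m=0 to 3) x[m] · y[(n-m) mod 4]

Computing each output sample:
(x ⊛ y)[0] = -6
(x ⊛ y)[1] = 18
(x ⊛ y)[2] = 6
(x ⊛ y)[3] = -18

x ⊛ y = [-6, 18, 6, -18]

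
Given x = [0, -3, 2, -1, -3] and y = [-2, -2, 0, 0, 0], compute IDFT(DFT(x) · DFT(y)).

(x ⊛ y)[n] = Σ(m=0 to 4) x[m] · y[(n-m) mod 5]

Computing each output sample:
(x ⊛ y)[0] = 6
(x ⊛ y)[1] = 6
(x ⊛ y)[2] = 2
(x ⊛ y)[3] = -2
(x ⊛ y)[4] = 8

x ⊛ y = [6, 6, 2, -2, 8]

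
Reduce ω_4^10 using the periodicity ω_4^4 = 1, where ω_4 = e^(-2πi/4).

Since ω_4^4 = 1, powers reduce modulo 4.
10 mod 4 = 2
So ω_4^10 = ω_4^2 = e^(-2πi·2/4)

ω_4^10 = ω_4^2 = -1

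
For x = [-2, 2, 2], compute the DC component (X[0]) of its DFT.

X[0] = Σ(n=0 to 2) x[n] · ω_3^0 = Σ x[n]
= (-2) + (2) + (2)

X[0] = 2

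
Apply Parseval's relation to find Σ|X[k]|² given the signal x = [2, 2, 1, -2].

Parseval: Σ|x[n]|² = (1/N)Σ|X[k]|², so Σ|X[k]|² = N·Σ|x[n]|² = 4·13.0000

Σ|X[k]|² = N·Σ|x[n]|² = 4·13.0000 = 52.0000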